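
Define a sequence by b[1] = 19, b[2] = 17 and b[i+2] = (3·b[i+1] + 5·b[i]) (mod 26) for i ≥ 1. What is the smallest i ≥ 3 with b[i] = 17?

7

Listing terms: b[1] = 19,  b[2] = 17,  b[3] = 16,  b[4] = 3,  b[5] = 11,  b[6] = 22,  b[7] = 17,  b[8] = 5,  b[9] = 22,  b[10] = 13,  b[11] = 19,  b[12] = 18,  b[13] = 19,  b[14] = 17.
Since (b[13], b[14]) = (b[1], b[2]) = (19, 17) (two consecutive terms determine the rest), the sequence is periodic with period 12.
The value 17 first appears (with i ≥ 3) at b[7].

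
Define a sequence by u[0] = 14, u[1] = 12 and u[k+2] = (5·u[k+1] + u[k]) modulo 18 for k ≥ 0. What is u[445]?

6

Listing terms: u[0] = 14; u[1] = 12; u[2] = 2; u[3] = 4; u[4] = 4; u[5] = 6; u[6] = 16; u[7] = 14; u[8] = 14; u[9] = 12.
Since (u[8], u[9]) = (u[0], u[1]) = (14, 12) (two consecutive terms determine the rest), the sequence is periodic with period 8.
So u[445] = u[0 + ((445-0) mod 8)] = u[5] = 6.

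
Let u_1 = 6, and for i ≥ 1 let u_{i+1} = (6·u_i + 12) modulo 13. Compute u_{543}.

1

Computing terms: u_1 = 6,  u_2 = 9,  u_3 = 1,  u_4 = 5,  u_5 = 3,  u_6 = 4,  u_7 = 10,  u_8 = 7,  u_9 = 2,  u_{10} = 11,  u_{11} = 0,  u_{12} = 12,  u_{13} = 6.
Since u_{13} = u_1 = 6, the sequence is periodic with period 12.
(543 - 1) mod 12 = 2, so u_{543} = u_3 = 1.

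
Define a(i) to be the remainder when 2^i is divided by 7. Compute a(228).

1

a(0) = 1,  a(1) = 2,  a(2) = 4,  a(3) = 1.
Since a(3) = a(0) = 1, the sequence is periodic with period 3.
So a(228) = a(0 + ((228-0) mod 3)) = a(0) = 1.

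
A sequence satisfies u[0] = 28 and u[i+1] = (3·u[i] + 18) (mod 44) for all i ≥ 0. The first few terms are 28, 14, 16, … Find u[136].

36

Computing terms: u[0] = 28, u[1] = 14, u[2] = 16, u[3] = 22, u[4] = 40, u[5] = 6, u[6] = 36, u[7] = 38, u[8] = 0, u[9] = 18, u[10] = 28.
Since u[10] = u[0] = 28, the sequence is periodic with period 10.
(136 - 0) mod 10 = 6, so u[136] = u[6] = 36.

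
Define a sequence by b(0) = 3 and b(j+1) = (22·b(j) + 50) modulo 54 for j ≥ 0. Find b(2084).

b(0) = 3,  b(1) = 8,  b(2) = 10,  b(3) = 0,  b(4) = 50,  b(5) = 16,  b(6) = 24,  b(7) = 38,  b(8) = 22,  b(9) = 48,  b(10) = 26,  b(11) = 28,  b(12) = 18,  b(13) = 14,  b(14) = 34,  b(15) = 42,  b(16) = 2,  b(17) = 40,  b(18) = 12,  b(19) = 44,  b(20) = 46,  b(21) = 36,  b(22) = 32,  b(23) = 52,  b(24) = 6,  b(25) = 20,  b(26) = 4,  b(27) = 30,  b(28) = 8.
Since b(28) = b(1) = 8, the sequence is eventually periodic: after a pre-period of length 1 it cycles with period 27.
For j ≥ 1, b(j) depends only on (j - 1) mod 27. (2084 - 1) mod 27 = 4, so b(2084) = b(5) = 16.

16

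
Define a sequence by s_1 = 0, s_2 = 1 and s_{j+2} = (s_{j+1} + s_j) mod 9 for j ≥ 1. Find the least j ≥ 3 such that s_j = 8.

Listing terms: s_1 = 0; s_2 = 1; s_3 = 1; s_4 = 2; s_5 = 3; s_6 = 5; s_7 = 8; s_8 = 4; s_9 = 3; s_{10} = 7; s_{11} = 1; s_{12} = 8; s_{13} = 0; s_{14} = 8; s_{15} = 8; s_{16} = 7; s_{17} = 6; s_{18} = 4; s_{19} = 1; s_{20} = 5; s_{21} = 6; s_{22} = 2; s_{23} = 8; s_{24} = 1; s_{25} = 0; s_{26} = 1.
The sequence repeats with period 24.
The value 8 first appears (with j ≥ 3) at s_7.

7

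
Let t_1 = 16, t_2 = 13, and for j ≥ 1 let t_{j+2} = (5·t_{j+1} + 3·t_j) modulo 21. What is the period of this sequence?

6

t_1 = 16; t_2 = 13; t_3 = 8; t_4 = 16; t_5 = 20; t_6 = 1; t_7 = 2; t_8 = 13; t_9 = 8.
Since (t_8, t_9) = (t_2, t_3) = (13, 8) (two consecutive terms determine the rest), the sequence is eventually periodic: after a pre-period of length 1 it cycles with period 6.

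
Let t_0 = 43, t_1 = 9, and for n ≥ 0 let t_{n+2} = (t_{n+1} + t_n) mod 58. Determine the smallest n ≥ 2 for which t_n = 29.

t_0 = 43; t_1 = 9; t_2 = 52; t_3 = 3; t_4 = 55; t_5 = 0; t_6 = 55; t_7 = 55; t_8 = 52; t_9 = 49; t_{10} = 43; t_{11} = 34; t_{12} = 19; t_{13} = 53; t_{14} = 14; t_{15} = 9; t_{16} = 23; t_{17} = 32; t_{18} = 55; t_{19} = 29; t_{20} = 26; t_{21} = 55; t_{22} = 23; t_{23} = 20; t_{24} = 43; t_{25} = 5; t_{26} = 48; t_{27} = 53; t_{28} = 43; t_{29} = 38; t_{30} = 23; t_{31} = 3; t_{32} = 26; t_{33} = 29; t_{34} = 55; t_{35} = 26; t_{36} = 23; t_{37} = 49; t_{38} = 14; t_{39} = 5; t_{40} = 19; t_{41} = 24; t_{42} = 43; t_{43} = 9.
The sequence repeats with period 42.
The value 29 first appears (with n ≥ 2) at t_{19}.

19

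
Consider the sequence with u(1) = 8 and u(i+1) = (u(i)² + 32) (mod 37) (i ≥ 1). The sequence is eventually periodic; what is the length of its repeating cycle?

We have u(1) = 8,  u(2) = 22,  u(3) = 35,  u(4) = 36,  u(5) = 33,  u(6) = 11,  u(7) = 5,  u(8) = 20,  u(9) = 25,  u(10) = 28,  u(11) = 2,  u(12) = 36.
Since u(12) = u(4) = 36, the sequence is eventually periodic: after a pre-period of length 3 it cycles with period 8.

8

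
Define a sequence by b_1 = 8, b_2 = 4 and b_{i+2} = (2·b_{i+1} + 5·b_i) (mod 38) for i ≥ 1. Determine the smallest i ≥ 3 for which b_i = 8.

Listing terms: b_1 = 8,  b_2 = 4,  b_3 = 10,  b_4 = 2,  b_5 = 16,  b_6 = 4,  b_7 = 12,  b_8 = 6,  b_9 = 34,  b_{10} = 22,  b_{11} = 24,  b_{12} = 6,  b_{13} = 18,  b_{14} = 28,  b_{15} = 32,  b_{16} = 14,  b_{17} = 36,  b_{18} = 28,  b_{19} = 8,  b_{20} = 4.
The sequence repeats with period 18.
The value 8 next appears (with i ≥ 3) at b_{19}.

19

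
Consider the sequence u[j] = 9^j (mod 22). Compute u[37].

15

Listing terms: u[1] = 9; u[2] = 15; u[3] = 3; u[4] = 5; u[5] = 1; u[6] = 9.
Since u[6] = u[1] = 9, the sequence is periodic with period 5.
So u[37] = u[1 + ((37-1) mod 5)] = u[2] = 15.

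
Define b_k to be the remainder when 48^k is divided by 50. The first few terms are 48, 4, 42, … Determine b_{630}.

24

b_1 = 48; b_2 = 4; b_3 = 42; b_4 = 16; b_5 = 18; b_6 = 14; b_7 = 22; b_8 = 6; b_9 = 38; b_{10} = 24; b_{11} = 2; b_{12} = 46; b_{13} = 8; b_{14} = 34; b_{15} = 32; b_{16} = 36; b_{17} = 28; b_{18} = 44; b_{19} = 12; b_{20} = 26; b_{21} = 48.
Since b_{21} = b_1 = 48, the sequence is periodic with period 20.
So b_{630} = b_{1 + ((630-1) mod 20)} = b_{10} = 24.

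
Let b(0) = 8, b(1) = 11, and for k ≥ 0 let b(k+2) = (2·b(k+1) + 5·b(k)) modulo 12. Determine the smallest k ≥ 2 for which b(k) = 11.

3

We have b(0) = 8, b(1) = 11, b(2) = 2, b(3) = 11, b(4) = 8, b(5) = 11.
The sequence repeats with period 4.
The value 11 first appears (with k ≥ 2) at b(3).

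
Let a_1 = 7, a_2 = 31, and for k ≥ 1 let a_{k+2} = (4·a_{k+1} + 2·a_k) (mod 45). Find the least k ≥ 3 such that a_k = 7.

a_1 = 7, a_2 = 31, a_3 = 3, a_4 = 29, a_5 = 32, a_6 = 6, a_7 = 43, a_8 = 4, a_9 = 12, a_{10} = 11, a_{11} = 23, a_{12} = 24, a_{13} = 7, a_{14} = 31.
Since (a_{13}, a_{14}) = (a_1, a_2) = (7, 31) (two consecutive terms determine the rest), the sequence is periodic with period 12.
The value 7 next appears (with k ≥ 3) at a_{13}.

13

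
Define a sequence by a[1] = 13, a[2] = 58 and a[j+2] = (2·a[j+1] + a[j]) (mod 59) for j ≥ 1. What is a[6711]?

16

Computing terms: a[1] = 13, a[2] = 58, a[3] = 11, a[4] = 21, a[5] = 53, a[6] = 9, a[7] = 12, a[8] = 33, a[9] = 19, a[10] = 12, a[11] = 43, a[12] = 39, a[13] = 3, a[14] = 45, a[15] = 34, a[16] = 54, a[17] = 24, a[18] = 43, a[19] = 51, a[20] = 27, a[21] = 46, a[22] = 1, a[23] = 48, a[24] = 38, a[25] = 6, a[26] = 50, a[27] = 47, a[28] = 26, a[29] = 40, a[30] = 47, a[31] = 16, a[32] = 20, a[33] = 56, a[34] = 14, a[35] = 25, a[36] = 5, a[37] = 35, a[38] = 16, a[39] = 8, a[40] = 32, a[41] = 13, a[42] = 58.
Since (a[41], a[42]) = (a[1], a[2]) = (13, 58) (two consecutive terms determine the rest), the sequence is periodic with period 40.
So a[6711] = a[1 + ((6711-1) mod 40)] = a[31] = 16.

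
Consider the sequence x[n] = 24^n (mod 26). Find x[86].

4

x[0] = 1; x[1] = 24; x[2] = 4; x[3] = 18; x[4] = 16; x[5] = 20; x[6] = 12; x[7] = 2; x[8] = 22; x[9] = 8; x[10] = 10; x[11] = 6; x[12] = 14; x[13] = 24.
Since x[13] = x[1] = 24, the sequence is eventually periodic: after a pre-period of length 1 it cycles with period 12.
For n ≥ 1, x[n] depends only on (n - 1) mod 12. (86 - 1) mod 12 = 1, so x[86] = x[2] = 4.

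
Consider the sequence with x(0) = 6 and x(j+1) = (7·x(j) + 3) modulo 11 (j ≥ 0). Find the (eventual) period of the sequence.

10

We have x(0) = 6; x(1) = 1; x(2) = 10; x(3) = 7; x(4) = 8; x(5) = 4; x(6) = 9; x(7) = 0; x(8) = 3; x(9) = 2; x(10) = 6.
Since x(10) = x(0) = 6, the sequence is periodic with period 10.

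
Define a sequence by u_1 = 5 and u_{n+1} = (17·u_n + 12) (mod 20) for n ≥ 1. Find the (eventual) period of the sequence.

4

We have u_1 = 5, u_2 = 17, u_3 = 1, u_4 = 9, u_5 = 5.
Since u_5 = u_1 = 5, the sequence is periodic with period 4.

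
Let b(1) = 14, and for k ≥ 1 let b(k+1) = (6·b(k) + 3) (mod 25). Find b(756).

Computing terms: b(1) = 14,  b(2) = 12,  b(3) = 0,  b(4) = 3,  b(5) = 21,  b(6) = 4,  b(7) = 2,  b(8) = 15,  b(9) = 18,  b(10) = 11,  b(11) = 19,  b(12) = 17,  b(13) = 5,  b(14) = 8,  b(15) = 1,  b(16) = 9,  b(17) = 7,  b(18) = 20,  b(19) = 23,  b(20) = 16,  b(21) = 24,  b(22) = 22,  b(23) = 10,  b(24) = 13,  b(25) = 6,  b(26) = 14.
Since b(26) = b(1) = 14, the sequence is periodic with period 25.
(756 - 1) mod 25 = 5, so b(756) = b(6) = 4.

4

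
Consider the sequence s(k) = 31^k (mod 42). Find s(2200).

25

We have s(0) = 1,  s(1) = 31,  s(2) = 37,  s(3) = 13,  s(4) = 25,  s(5) = 19,  s(6) = 1.
The sequence repeats with period 6.
(2200 - 0) mod 6 = 4, so s(2200) = s(4) = 25.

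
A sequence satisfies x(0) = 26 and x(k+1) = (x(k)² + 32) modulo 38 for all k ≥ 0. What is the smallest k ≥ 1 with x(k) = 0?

x(0) = 26,  x(1) = 24,  x(2) = 0,  x(3) = 32,  x(4) = 30,  x(5) = 20,  x(6) = 14,  x(7) = 0.
Since x(7) = x(2) = 0, the sequence is eventually periodic: after a pre-period of length 2 it cycles with period 5.
The value 0 first appears (with k ≥ 1) at x(2).

2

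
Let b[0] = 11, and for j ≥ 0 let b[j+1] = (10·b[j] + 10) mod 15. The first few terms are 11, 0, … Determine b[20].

Listing terms: b[0] = 11, b[1] = 0, b[2] = 10, b[3] = 5, b[4] = 0.
Since b[4] = b[1] = 0, the sequence is eventually periodic: after a pre-period of length 1 it cycles with period 3.
For j ≥ 1, b[j] depends only on (j - 1) mod 3. (20 - 1) mod 3 = 1, so b[20] = b[2] = 10.

10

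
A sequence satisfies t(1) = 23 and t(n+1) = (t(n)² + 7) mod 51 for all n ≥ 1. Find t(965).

t(1) = 23, t(2) = 26, t(3) = 20, t(4) = 50, t(5) = 8, t(6) = 20.
Since t(6) = t(3) = 20, the sequence is eventually periodic: after a pre-period of length 2 it cycles with period 3.
For n ≥ 3, t(n) depends only on (n - 3) mod 3. (965 - 3) mod 3 = 2, so t(965) = t(5) = 8.

8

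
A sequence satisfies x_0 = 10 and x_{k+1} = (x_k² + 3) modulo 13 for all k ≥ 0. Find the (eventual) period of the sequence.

5

Listing terms: x_0 = 10,  x_1 = 12,  x_2 = 4,  x_3 = 6,  x_4 = 0,  x_5 = 3,  x_6 = 12.
Since x_6 = x_1 = 12, the sequence is eventually periodic: after a pre-period of length 1 it cycles with period 5.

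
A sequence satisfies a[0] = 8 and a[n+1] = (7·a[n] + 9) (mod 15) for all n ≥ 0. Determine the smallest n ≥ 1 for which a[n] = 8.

We have a[0] = 8,  a[1] = 5,  a[2] = 14,  a[3] = 2,  a[4] = 8.
The sequence repeats with period 4.
The value 8 next appears (with n ≥ 1) at a[4].

4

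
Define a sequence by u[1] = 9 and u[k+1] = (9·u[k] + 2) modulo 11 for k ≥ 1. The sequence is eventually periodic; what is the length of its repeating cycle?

Listing terms: u[1] = 9, u[2] = 6, u[3] = 1, u[4] = 0, u[5] = 2, u[6] = 9.
Since u[6] = u[1] = 9, the sequence is periodic with period 5.

5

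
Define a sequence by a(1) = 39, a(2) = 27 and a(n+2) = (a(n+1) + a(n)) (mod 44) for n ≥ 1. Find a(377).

Computing terms: a(1) = 39,  a(2) = 27,  a(3) = 22,  a(4) = 5,  a(5) = 27,  a(6) = 32,  a(7) = 15,  a(8) = 3,  a(9) = 18,  a(10) = 21,  a(11) = 39,  a(12) = 16,  a(13) = 11,  a(14) = 27,  a(15) = 38,  a(16) = 21,  a(17) = 15,  a(18) = 36,  a(19) = 7,  a(20) = 43,  a(21) = 6,  a(22) = 5,  a(23) = 11,  a(24) = 16,  a(25) = 27,  a(26) = 43,  a(27) = 26,  a(28) = 25,  a(29) = 7,  a(30) = 32,  a(31) = 39,  a(32) = 27.
Since (a(31), a(32)) = (a(1), a(2)) = (39, 27) (two consecutive terms determine the rest), the sequence is periodic with period 30.
(377 - 1) mod 30 = 16, so a(377) = a(17) = 15.

15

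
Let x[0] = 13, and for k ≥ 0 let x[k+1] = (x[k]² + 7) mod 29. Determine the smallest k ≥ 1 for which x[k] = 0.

6

We have x[0] = 13; x[1] = 2; x[2] = 11; x[3] = 12; x[4] = 6; x[5] = 14; x[6] = 0; x[7] = 7; x[8] = 27; x[9] = 11.
Since x[9] = x[2] = 11, the sequence is eventually periodic: after a pre-period of length 2 it cycles with period 7.
The value 0 first appears (with k ≥ 1) at x[6].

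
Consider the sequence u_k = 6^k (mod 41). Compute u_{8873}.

Computing terms: u_0 = 1, u_1 = 6, u_2 = 36, u_3 = 11, u_4 = 25, u_5 = 27, u_6 = 39, u_7 = 29, u_8 = 10, u_9 = 19, u_{10} = 32, u_{11} = 28, u_{12} = 4, u_{13} = 24, u_{14} = 21, u_{15} = 3, u_{16} = 18, u_{17} = 26, u_{18} = 33, u_{19} = 34, u_{20} = 40, u_{21} = 35, u_{22} = 5, u_{23} = 30, u_{24} = 16, u_{25} = 14, u_{26} = 2, u_{27} = 12, u_{28} = 31, u_{29} = 22, u_{30} = 9, u_{31} = 13, u_{32} = 37, u_{33} = 17, u_{34} = 20, u_{35} = 38, u_{36} = 23, u_{37} = 15, u_{38} = 8, u_{39} = 7, u_{40} = 1.
The sequence repeats with period 40.
So u_{8873} = u_{0 + ((8873-0) mod 40)} = u_{33} = 17.

17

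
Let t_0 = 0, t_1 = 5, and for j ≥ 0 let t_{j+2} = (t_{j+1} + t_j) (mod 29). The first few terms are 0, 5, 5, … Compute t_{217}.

We have t_0 = 0,  t_1 = 5,  t_2 = 5,  t_3 = 10,  t_4 = 15,  t_5 = 25,  t_6 = 11,  t_7 = 7,  t_8 = 18,  t_9 = 25,  t_{10} = 14,  t_{11} = 10,  t_{12} = 24,  t_{13} = 5,  t_{14} = 0,  t_{15} = 5.
Since (t_{14}, t_{15}) = (t_0, t_1) = (0, 5) (two consecutive terms determine the rest), the sequence is periodic with period 14.
(217 - 0) mod 14 = 7, so t_{217} = t_7 = 7.

7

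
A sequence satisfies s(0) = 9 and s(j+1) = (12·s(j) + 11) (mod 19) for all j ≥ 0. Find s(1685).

3

We have s(0) = 9,  s(1) = 5,  s(2) = 14,  s(3) = 8,  s(4) = 12,  s(5) = 3,  s(6) = 9.
The sequence repeats with period 6.
(1685 - 0) mod 6 = 5, so s(1685) = s(5) = 3.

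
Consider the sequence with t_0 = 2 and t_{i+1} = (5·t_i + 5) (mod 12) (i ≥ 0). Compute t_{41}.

3

We have t_0 = 2; t_1 = 3; t_2 = 8; t_3 = 9; t_4 = 2.
Since t_4 = t_0 = 2, the sequence is periodic with period 4.
So t_{41} = t_{0 + ((41-0) mod 4)} = t_1 = 3.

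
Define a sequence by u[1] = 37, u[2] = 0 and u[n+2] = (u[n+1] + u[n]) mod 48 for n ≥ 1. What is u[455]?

We have u[1] = 37, u[2] = 0, u[3] = 37, u[4] = 37, u[5] = 26, u[6] = 15, u[7] = 41, u[8] = 8, u[9] = 1, u[10] = 9, u[11] = 10, u[12] = 19, u[13] = 29, u[14] = 0, u[15] = 29, u[16] = 29, u[17] = 10, u[18] = 39, u[19] = 1, u[20] = 40, u[21] = 41, u[22] = 33, u[23] = 26, u[24] = 11, u[25] = 37, u[26] = 0.
The sequence repeats with period 24.
So u[455] = u[1 + ((455-1) mod 24)] = u[23] = 26.

26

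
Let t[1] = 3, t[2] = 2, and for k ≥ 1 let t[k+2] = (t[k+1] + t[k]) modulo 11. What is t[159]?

t[1] = 3,  t[2] = 2,  t[3] = 5,  t[4] = 7,  t[5] = 1,  t[6] = 8,  t[7] = 9,  t[8] = 6,  t[9] = 4,  t[10] = 10,  t[11] = 3,  t[12] = 2.
Since (t[11], t[12]) = (t[1], t[2]) = (3, 2) (two consecutive terms determine the rest), the sequence is periodic with period 10.
(159 - 1) mod 10 = 8, so t[159] = t[9] = 4.

4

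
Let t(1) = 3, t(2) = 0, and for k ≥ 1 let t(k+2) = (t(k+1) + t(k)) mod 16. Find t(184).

Listing terms: t(1) = 3; t(2) = 0; t(3) = 3; t(4) = 3; t(5) = 6; t(6) = 9; t(7) = 15; t(8) = 8; t(9) = 7; t(10) = 15; t(11) = 6; t(12) = 5; t(13) = 11; t(14) = 0; t(15) = 11; t(16) = 11; t(17) = 6; t(18) = 1; t(19) = 7; t(20) = 8; t(21) = 15; t(22) = 7; t(23) = 6; t(24) = 13; t(25) = 3; t(26) = 0.
Since (t(25), t(26)) = (t(1), t(2)) = (3, 0) (two consecutive terms determine the rest), the sequence is periodic with period 24.
(184 - 1) mod 24 = 15, so t(184) = t(16) = 11.

11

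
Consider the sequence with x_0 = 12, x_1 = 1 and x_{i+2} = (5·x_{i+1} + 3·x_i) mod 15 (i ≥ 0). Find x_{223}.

Computing terms: x_0 = 12; x_1 = 1; x_2 = 11; x_3 = 13; x_4 = 8; x_5 = 4; x_6 = 14; x_7 = 7; x_8 = 2; x_9 = 1; x_{10} = 11.
Since (x_9, x_{10}) = (x_1, x_2) = (1, 11) (two consecutive terms determine the rest), the sequence is eventually periodic: after a pre-period of length 1 it cycles with period 8.
For i ≥ 1, x_i depends only on (i - 1) mod 8. (223 - 1) mod 8 = 6, so x_{223} = x_7 = 7.

7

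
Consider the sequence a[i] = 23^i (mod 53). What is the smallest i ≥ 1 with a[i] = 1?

4

Computing terms: a[0] = 1, a[1] = 23, a[2] = 52, a[3] = 30, a[4] = 1.
The sequence repeats with period 4.
The value 1 next appears (with i ≥ 1) at a[4].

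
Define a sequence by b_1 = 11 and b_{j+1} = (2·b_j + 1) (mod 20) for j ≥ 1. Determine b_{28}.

15

Listing terms: b_1 = 11,  b_2 = 3,  b_3 = 7,  b_4 = 15,  b_5 = 11.
Since b_5 = b_1 = 11, the sequence is periodic with period 4.
(28 - 1) mod 4 = 3, so b_{28} = b_4 = 15.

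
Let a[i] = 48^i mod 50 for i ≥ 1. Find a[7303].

Listing terms: a[1] = 48,  a[2] = 4,  a[3] = 42,  a[4] = 16,  a[5] = 18,  a[6] = 14,  a[7] = 22,  a[8] = 6,  a[9] = 38,  a[10] = 24,  a[11] = 2,  a[12] = 46,  a[13] = 8,  a[14] = 34,  a[15] = 32,  a[16] = 36,  a[17] = 28,  a[18] = 44,  a[19] = 12,  a[20] = 26,  a[21] = 48.
Since a[21] = a[1] = 48, the sequence is periodic with period 20.
(7303 - 1) mod 20 = 2, so a[7303] = a[3] = 42.

42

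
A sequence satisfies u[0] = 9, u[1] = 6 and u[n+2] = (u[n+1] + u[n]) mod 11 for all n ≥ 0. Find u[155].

We have u[0] = 9; u[1] = 6; u[2] = 4; u[3] = 10; u[4] = 3; u[5] = 2; u[6] = 5; u[7] = 7; u[8] = 1; u[9] = 8; u[10] = 9; u[11] = 6.
The sequence repeats with period 10.
So u[155] = u[0 + ((155-0) mod 10)] = u[5] = 2.

2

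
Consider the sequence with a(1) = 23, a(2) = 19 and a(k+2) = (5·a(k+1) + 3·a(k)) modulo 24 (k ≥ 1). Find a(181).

Computing terms: a(1) = 23, a(2) = 19, a(3) = 20, a(4) = 13, a(5) = 5, a(6) = 16, a(7) = 23, a(8) = 19.
Since (a(7), a(8)) = (a(1), a(2)) = (23, 19) (two consecutive terms determine the rest), the sequence is periodic with period 6.
So a(181) = a(1 + ((181-1) mod 6)) = a(1) = 23.

23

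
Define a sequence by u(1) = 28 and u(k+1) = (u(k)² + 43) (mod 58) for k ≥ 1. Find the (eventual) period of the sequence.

Listing terms: u(1) = 28; u(2) = 15; u(3) = 36; u(4) = 5; u(5) = 10; u(6) = 27; u(7) = 18; u(8) = 19; u(9) = 56; u(10) = 47; u(11) = 48; u(12) = 27.
Since u(12) = u(6) = 27, the sequence is eventually periodic: after a pre-period of length 5 it cycles with period 6.

6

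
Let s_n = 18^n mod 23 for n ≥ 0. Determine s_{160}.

8

s_0 = 1, s_1 = 18, s_2 = 2, s_3 = 13, s_4 = 4, s_5 = 3, s_6 = 8, s_7 = 6, s_8 = 16, s_9 = 12, s_{10} = 9, s_{11} = 1.
The sequence repeats with period 11.
So s_{160} = s_{0 + ((160-0) mod 11)} = s_6 = 8.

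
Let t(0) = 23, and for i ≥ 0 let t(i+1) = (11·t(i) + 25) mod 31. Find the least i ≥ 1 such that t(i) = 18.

Listing terms: t(0) = 23,  t(1) = 30,  t(2) = 14,  t(3) = 24,  t(4) = 10,  t(5) = 11,  t(6) = 22,  t(7) = 19,  t(8) = 17,  t(9) = 26,  t(10) = 1,  t(11) = 5,  t(12) = 18,  t(13) = 6,  t(14) = 29,  t(15) = 3,  t(16) = 27,  t(17) = 12,  t(18) = 2,  t(19) = 16,  t(20) = 15,  t(21) = 4,  t(22) = 7,  t(23) = 9,  t(24) = 0,  t(25) = 25,  t(26) = 21,  t(27) = 8,  t(28) = 20,  t(29) = 28,  t(30) = 23.
Since t(30) = t(0) = 23, the sequence is periodic with period 30.
The value 18 first appears (with i ≥ 1) at t(12).

12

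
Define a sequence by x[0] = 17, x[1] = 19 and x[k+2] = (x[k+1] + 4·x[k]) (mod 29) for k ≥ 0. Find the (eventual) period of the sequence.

We have x[0] = 17,  x[1] = 19,  x[2] = 0,  x[3] = 18,  x[4] = 18,  x[5] = 3,  x[6] = 17,  x[7] = 0,  x[8] = 10,  x[9] = 10,  x[10] = 21,  x[11] = 3,  x[12] = 0,  x[13] = 12,  x[14] = 12,  x[15] = 2,  x[16] = 21,  x[17] = 0,  x[18] = 26,  x[19] = 26,  x[20] = 14,  x[21] = 2,  x[22] = 0,  x[23] = 8,  x[24] = 8,  x[25] = 11,  x[26] = 14,  x[27] = 0,  x[28] = 27,  x[29] = 27,  x[30] = 19,  x[31] = 11,  x[32] = 0,  x[33] = 15,  x[34] = 15,  x[35] = 17,  x[36] = 19.
The sequence repeats with period 35.

35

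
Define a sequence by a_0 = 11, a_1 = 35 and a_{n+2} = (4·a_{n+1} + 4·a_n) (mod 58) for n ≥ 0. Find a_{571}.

a_0 = 11; a_1 = 35; a_2 = 10; a_3 = 6; a_4 = 6; a_5 = 48; a_6 = 42; a_7 = 12; a_8 = 42; a_9 = 42; a_{10} = 46; a_{11} = 4; a_{12} = 26; a_{13} = 4; a_{14} = 4; a_{15} = 32; a_{16} = 28; a_{17} = 8; a_{18} = 28; a_{19} = 28; a_{20} = 50; a_{21} = 22; a_{22} = 56; a_{23} = 22; a_{24} = 22; a_{25} = 2; a_{26} = 38; a_{27} = 44; a_{28} = 38; a_{29} = 38; a_{30} = 14; a_{31} = 34; a_{32} = 18; a_{33} = 34; a_{34} = 34; a_{35} = 40; a_{36} = 6; a_{37} = 10; a_{38} = 6.
Since (a_{37}, a_{38}) = (a_2, a_3) = (10, 6) (two consecutive terms determine the rest), the sequence is eventually periodic: after a pre-period of length 2 it cycles with period 35.
For n ≥ 2, a_n depends only on (n - 2) mod 35. (571 - 2) mod 35 = 9, so a_{571} = a_{11} = 4.

4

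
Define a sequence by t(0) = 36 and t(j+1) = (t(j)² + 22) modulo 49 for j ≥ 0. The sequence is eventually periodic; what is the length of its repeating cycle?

6

We have t(0) = 36,  t(1) = 44,  t(2) = 47,  t(3) = 26,  t(4) = 12,  t(5) = 19,  t(6) = 40,  t(7) = 5,  t(8) = 47.
Since t(8) = t(2) = 47, the sequence is eventually periodic: after a pre-period of length 2 it cycles with period 6.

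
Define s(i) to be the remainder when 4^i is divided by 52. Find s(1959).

12

Computing terms: s(0) = 1, s(1) = 4, s(2) = 16, s(3) = 12, s(4) = 48, s(5) = 36, s(6) = 40, s(7) = 4.
Since s(7) = s(1) = 4, the sequence is eventually periodic: after a pre-period of length 1 it cycles with period 6.
For i ≥ 1, s(i) depends only on (i - 1) mod 6. (1959 - 1) mod 6 = 2, so s(1959) = s(3) = 12.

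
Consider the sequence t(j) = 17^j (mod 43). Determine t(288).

16

Listing terms: t(0) = 1, t(1) = 17, t(2) = 31, t(3) = 11, t(4) = 15, t(5) = 40, t(6) = 35, t(7) = 36, t(8) = 10, t(9) = 41, t(10) = 9, t(11) = 24, t(12) = 21, t(13) = 13, t(14) = 6, t(15) = 16, t(16) = 14, t(17) = 23, t(18) = 4, t(19) = 25, t(20) = 38, t(21) = 1.
The sequence repeats with period 21.
(288 - 0) mod 21 = 15, so t(288) = t(15) = 16.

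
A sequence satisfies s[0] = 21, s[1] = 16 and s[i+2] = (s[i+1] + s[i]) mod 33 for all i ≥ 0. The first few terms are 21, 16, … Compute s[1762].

4

We have s[0] = 21; s[1] = 16; s[2] = 4; s[3] = 20; s[4] = 24; s[5] = 11; s[6] = 2; s[7] = 13; s[8] = 15; s[9] = 28; s[10] = 10; s[11] = 5; s[12] = 15; s[13] = 20; s[14] = 2; s[15] = 22; s[16] = 24; s[17] = 13; s[18] = 4; s[19] = 17; s[20] = 21; s[21] = 5; s[22] = 26; s[23] = 31; s[24] = 24; s[25] = 22; s[26] = 13; s[27] = 2; s[28] = 15; s[29] = 17; s[30] = 32; s[31] = 16; s[32] = 15; s[33] = 31; s[34] = 13; s[35] = 11; s[36] = 24; s[37] = 2; s[38] = 26; s[39] = 28; s[40] = 21; s[41] = 16.
The sequence repeats with period 40.
So s[1762] = s[0 + ((1762-0) mod 40)] = s[2] = 4.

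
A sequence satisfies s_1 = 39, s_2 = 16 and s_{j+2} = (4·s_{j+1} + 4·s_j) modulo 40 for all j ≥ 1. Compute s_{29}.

Computing terms: s_1 = 39; s_2 = 16; s_3 = 20; s_4 = 24; s_5 = 16; s_6 = 0; s_7 = 24; s_8 = 16.
Since (s_7, s_8) = (s_4, s_5) = (24, 16) (two consecutive terms determine the rest), the sequence is eventually periodic: after a pre-period of length 3 it cycles with period 3.
For j ≥ 4, s_j depends only on (j - 4) mod 3. (29 - 4) mod 3 = 1, so s_{29} = s_5 = 16.

16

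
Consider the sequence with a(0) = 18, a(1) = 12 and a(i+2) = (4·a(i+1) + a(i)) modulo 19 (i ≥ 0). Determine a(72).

Listing terms: a(0) = 18; a(1) = 12; a(2) = 9; a(3) = 10; a(4) = 11; a(5) = 16; a(6) = 18; a(7) = 12.
The sequence repeats with period 6.
(72 - 0) mod 6 = 0, so a(72) = a(0) = 18.

18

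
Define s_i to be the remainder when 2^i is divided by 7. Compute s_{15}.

1

Computing terms: s_1 = 2,  s_2 = 4,  s_3 = 1,  s_4 = 2.
The sequence repeats with period 3.
(15 - 1) mod 3 = 2, so s_{15} = s_3 = 1.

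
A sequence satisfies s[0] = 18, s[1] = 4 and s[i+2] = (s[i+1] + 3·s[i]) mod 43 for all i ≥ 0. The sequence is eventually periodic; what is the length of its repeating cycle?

s[0] = 18,  s[1] = 4,  s[2] = 15,  s[3] = 27,  s[4] = 29,  s[5] = 24,  s[6] = 25,  s[7] = 11,  s[8] = 0,  s[9] = 33,  s[10] = 33,  s[11] = 3,  s[12] = 16,  s[13] = 25,  s[14] = 30,  s[15] = 19,  s[16] = 23,  s[17] = 37,  s[18] = 20,  s[19] = 2,  s[20] = 19,  s[21] = 25,  s[22] = 39,  s[23] = 28,  s[24] = 16,  s[25] = 14,  s[26] = 19,  s[27] = 18,  s[28] = 32,  s[29] = 0,  s[30] = 10,  s[31] = 10,  s[32] = 40,  s[33] = 27,  s[34] = 18,  s[35] = 13,  s[36] = 24,  s[37] = 20,  s[38] = 6,  s[39] = 23,  s[40] = 41,  s[41] = 24,  s[42] = 18,  s[43] = 4.
Since (s[42], s[43]) = (s[0], s[1]) = (18, 4) (two consecutive terms determine the rest), the sequence is periodic with period 42.

42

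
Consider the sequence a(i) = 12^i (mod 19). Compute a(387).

Computing terms: a(0) = 1, a(1) = 12, a(2) = 11, a(3) = 18, a(4) = 7, a(5) = 8, a(6) = 1.
The sequence repeats with period 6.
So a(387) = a(0 + ((387-0) mod 6)) = a(3) = 18.

18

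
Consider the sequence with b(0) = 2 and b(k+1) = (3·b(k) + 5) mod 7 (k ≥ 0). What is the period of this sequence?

Computing terms: b(0) = 2; b(1) = 4; b(2) = 3; b(3) = 0; b(4) = 5; b(5) = 6; b(6) = 2.
The sequence repeats with period 6.

6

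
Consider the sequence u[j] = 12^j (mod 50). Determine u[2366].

34

Listing terms: u[1] = 12, u[2] = 44, u[3] = 28, u[4] = 36, u[5] = 32, u[6] = 34, u[7] = 8, u[8] = 46, u[9] = 2, u[10] = 24, u[11] = 38, u[12] = 6, u[13] = 22, u[14] = 14, u[15] = 18, u[16] = 16, u[17] = 42, u[18] = 4, u[19] = 48, u[20] = 26, u[21] = 12.
The sequence repeats with period 20.
So u[2366] = u[1 + ((2366-1) mod 20)] = u[6] = 34.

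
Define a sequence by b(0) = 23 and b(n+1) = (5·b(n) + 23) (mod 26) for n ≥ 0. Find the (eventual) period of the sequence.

4

We have b(0) = 23,  b(1) = 8,  b(2) = 11,  b(3) = 0,  b(4) = 23.
The sequence repeats with period 4.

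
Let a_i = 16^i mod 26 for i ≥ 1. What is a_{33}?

14

a_1 = 16, a_2 = 22, a_3 = 14, a_4 = 16.
The sequence repeats with period 3.
So a_{33} = a_{1 + ((33-1) mod 3)} = a_3 = 14.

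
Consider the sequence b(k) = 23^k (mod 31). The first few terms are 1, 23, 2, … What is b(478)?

Computing terms: b(0) = 1; b(1) = 23; b(2) = 2; b(3) = 15; b(4) = 4; b(5) = 30; b(6) = 8; b(7) = 29; b(8) = 16; b(9) = 27; b(10) = 1.
Since b(10) = b(0) = 1, the sequence is periodic with period 10.
(478 - 0) mod 10 = 8, so b(478) = b(8) = 16.

16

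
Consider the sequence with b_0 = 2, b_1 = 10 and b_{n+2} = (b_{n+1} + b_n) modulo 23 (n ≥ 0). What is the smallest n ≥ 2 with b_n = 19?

13

Listing terms: b_0 = 2, b_1 = 10, b_2 = 12, b_3 = 22, b_4 = 11, b_5 = 10, b_6 = 21, b_7 = 8, b_8 = 6, b_9 = 14, b_{10} = 20, b_{11} = 11, b_{12} = 8, b_{13} = 19, b_{14} = 4, b_{15} = 0, b_{16} = 4, b_{17} = 4, b_{18} = 8, b_{19} = 12, b_{20} = 20, b_{21} = 9, b_{22} = 6, b_{23} = 15, b_{24} = 21, b_{25} = 13, b_{26} = 11, b_{27} = 1, b_{28} = 12, b_{29} = 13, b_{30} = 2, b_{31} = 15, b_{32} = 17, b_{33} = 9, b_{34} = 3, b_{35} = 12, b_{36} = 15, b_{37} = 4, b_{38} = 19, b_{39} = 0, b_{40} = 19, b_{41} = 19, b_{42} = 15, b_{43} = 11, b_{44} = 3, b_{45} = 14, b_{46} = 17, b_{47} = 8, b_{48} = 2, b_{49} = 10.
The sequence repeats with period 48.
The value 19 first appears (with n ≥ 2) at b_{13}.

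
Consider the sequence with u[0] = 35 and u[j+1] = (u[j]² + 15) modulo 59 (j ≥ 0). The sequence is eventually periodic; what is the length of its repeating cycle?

3

Computing terms: u[0] = 35,  u[1] = 1,  u[2] = 16,  u[3] = 35.
Since u[3] = u[0] = 35, the sequence is periodic with period 3.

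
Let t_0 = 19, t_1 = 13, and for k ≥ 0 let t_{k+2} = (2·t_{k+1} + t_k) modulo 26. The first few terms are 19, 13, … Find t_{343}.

17

Listing terms: t_0 = 19; t_1 = 13; t_2 = 19; t_3 = 25; t_4 = 17; t_5 = 7; t_6 = 5; t_7 = 17; t_8 = 13; t_9 = 17; t_{10} = 21; t_{11} = 7; t_{12} = 9; t_{13} = 25; t_{14} = 7; t_{15} = 13; t_{16} = 7; t_{17} = 1; t_{18} = 9; t_{19} = 19; t_{20} = 21; t_{21} = 9; t_{22} = 13; t_{23} = 9; t_{24} = 5; t_{25} = 19; t_{26} = 17; t_{27} = 1; t_{28} = 19; t_{29} = 13.
The sequence repeats with period 28.
So t_{343} = t_{0 + ((343-0) mod 28)} = t_7 = 17.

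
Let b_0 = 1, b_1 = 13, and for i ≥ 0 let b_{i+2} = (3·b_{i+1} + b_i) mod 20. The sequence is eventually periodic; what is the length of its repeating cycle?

12

Listing terms: b_0 = 1, b_1 = 13, b_2 = 0, b_3 = 13, b_4 = 19, b_5 = 10, b_6 = 9, b_7 = 17, b_8 = 0, b_9 = 17, b_{10} = 11, b_{11} = 10, b_{12} = 1, b_{13} = 13.
The sequence repeats with period 12.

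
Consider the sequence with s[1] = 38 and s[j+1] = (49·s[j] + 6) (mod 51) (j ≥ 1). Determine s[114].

Computing terms: s[1] = 38,  s[2] = 32,  s[3] = 44,  s[4] = 20,  s[5] = 17,  s[6] = 23,  s[7] = 11,  s[8] = 35,  s[9] = 38.
The sequence repeats with period 8.
So s[114] = s[1 + ((114-1) mod 8)] = s[2] = 32.

32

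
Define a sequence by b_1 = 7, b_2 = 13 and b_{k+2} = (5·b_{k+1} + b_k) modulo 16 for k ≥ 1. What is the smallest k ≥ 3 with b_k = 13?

11

b_1 = 7, b_2 = 13, b_3 = 8, b_4 = 5, b_5 = 1, b_6 = 10, b_7 = 3, b_8 = 9, b_9 = 0, b_{10} = 9, b_{11} = 13, b_{12} = 10, b_{13} = 15, b_{14} = 5, b_{15} = 8, b_{16} = 13, b_{17} = 9, b_{18} = 10, b_{19} = 11, b_{20} = 1, b_{21} = 0, b_{22} = 1, b_{23} = 5, b_{24} = 10, b_{25} = 7, b_{26} = 13.
Since (b_{25}, b_{26}) = (b_1, b_2) = (7, 13) (two consecutive terms determine the rest), the sequence is periodic with period 24.
The value 13 first appears (with k ≥ 3) at b_{11}.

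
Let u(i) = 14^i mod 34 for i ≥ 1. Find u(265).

20

Computing terms: u(1) = 14,  u(2) = 26,  u(3) = 24,  u(4) = 30,  u(5) = 12,  u(6) = 32,  u(7) = 6,  u(8) = 16,  u(9) = 20,  u(10) = 8,  u(11) = 10,  u(12) = 4,  u(13) = 22,  u(14) = 2,  u(15) = 28,  u(16) = 18,  u(17) = 14.
Since u(17) = u(1) = 14, the sequence is periodic with period 16.
(265 - 1) mod 16 = 8, so u(265) = u(9) = 20.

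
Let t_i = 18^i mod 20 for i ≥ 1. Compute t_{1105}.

8

We have t_1 = 18, t_2 = 4, t_3 = 12, t_4 = 16, t_5 = 8, t_6 = 4.
Since t_6 = t_2 = 4, the sequence is eventually periodic: after a pre-period of length 1 it cycles with period 4.
For i ≥ 2, t_i depends only on (i - 2) mod 4. (1105 - 2) mod 4 = 3, so t_{1105} = t_5 = 8.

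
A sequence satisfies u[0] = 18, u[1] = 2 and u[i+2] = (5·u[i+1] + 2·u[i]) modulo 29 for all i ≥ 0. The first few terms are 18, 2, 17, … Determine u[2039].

u[0] = 18, u[1] = 2, u[2] = 17, u[3] = 2, u[4] = 15, u[5] = 21, u[6] = 19, u[7] = 21, u[8] = 27, u[9] = 3, u[10] = 11, u[11] = 3, u[12] = 8, u[13] = 17, u[14] = 14, u[15] = 17, u[16] = 26, u[17] = 19, u[18] = 2, u[19] = 19, u[20] = 12, u[21] = 11, u[22] = 21, u[23] = 11, u[24] = 10, u[25] = 14, u[26] = 3, u[27] = 14, u[28] = 18, u[29] = 2.
Since (u[28], u[29]) = (u[0], u[1]) = (18, 2) (two consecutive terms determine the rest), the sequence is periodic with period 28.
So u[2039] = u[0 + ((2039-0) mod 28)] = u[23] = 11.

11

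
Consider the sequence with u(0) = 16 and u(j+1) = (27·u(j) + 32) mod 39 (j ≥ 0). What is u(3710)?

u(0) = 16,  u(1) = 35,  u(2) = 2,  u(3) = 8,  u(4) = 14,  u(5) = 20,  u(6) = 26,  u(7) = 32,  u(8) = 38,  u(9) = 5,  u(10) = 11,  u(11) = 17,  u(12) = 23,  u(13) = 29,  u(14) = 35.
Since u(14) = u(1) = 35, the sequence is eventually periodic: after a pre-period of length 1 it cycles with period 13.
For j ≥ 1, u(j) depends only on (j - 1) mod 13. (3710 - 1) mod 13 = 4, so u(3710) = u(5) = 20.

20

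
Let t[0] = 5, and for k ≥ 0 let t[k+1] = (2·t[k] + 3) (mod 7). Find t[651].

Listing terms: t[0] = 5,  t[1] = 6,  t[2] = 1,  t[3] = 5.
Since t[3] = t[0] = 5, the sequence is periodic with period 3.
So t[651] = t[0 + ((651-0) mod 3)] = t[0] = 5.

5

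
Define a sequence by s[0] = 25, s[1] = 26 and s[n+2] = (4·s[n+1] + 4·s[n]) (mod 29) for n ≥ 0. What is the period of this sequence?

35

s[0] = 25, s[1] = 26, s[2] = 1, s[3] = 21, s[4] = 1, s[5] = 1, s[6] = 8, s[7] = 7, s[8] = 2, s[9] = 7, s[10] = 7, s[11] = 27, s[12] = 20, s[13] = 14, s[14] = 20, s[15] = 20, s[16] = 15, s[17] = 24, s[18] = 11, s[19] = 24, s[20] = 24, s[21] = 18, s[22] = 23, s[23] = 19, s[24] = 23, s[25] = 23, s[26] = 10, s[27] = 16, s[28] = 17, s[29] = 16, s[30] = 16, s[31] = 12, s[32] = 25, s[33] = 3, s[34] = 25, s[35] = 25, s[36] = 26.
The sequence repeats with period 35.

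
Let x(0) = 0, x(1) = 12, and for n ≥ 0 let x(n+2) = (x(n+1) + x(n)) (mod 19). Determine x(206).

5

Listing terms: x(0) = 0; x(1) = 12; x(2) = 12; x(3) = 5; x(4) = 17; x(5) = 3; x(6) = 1; x(7) = 4; x(8) = 5; x(9) = 9; x(10) = 14; x(11) = 4; x(12) = 18; x(13) = 3; x(14) = 2; x(15) = 5; x(16) = 7; x(17) = 12; x(18) = 0; x(19) = 12.
The sequence repeats with period 18.
(206 - 0) mod 18 = 8, so x(206) = x(8) = 5.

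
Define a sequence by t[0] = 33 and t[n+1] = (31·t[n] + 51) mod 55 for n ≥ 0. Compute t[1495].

Listing terms: t[0] = 33; t[1] = 29; t[2] = 15; t[3] = 21; t[4] = 42; t[5] = 33.
Since t[5] = t[0] = 33, the sequence is periodic with period 5.
(1495 - 0) mod 5 = 0, so t[1495] = t[0] = 33.

33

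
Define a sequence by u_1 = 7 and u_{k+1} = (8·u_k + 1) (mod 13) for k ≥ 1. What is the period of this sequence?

4

We have u_1 = 7; u_2 = 5; u_3 = 2; u_4 = 4; u_5 = 7.
The sequence repeats with period 4.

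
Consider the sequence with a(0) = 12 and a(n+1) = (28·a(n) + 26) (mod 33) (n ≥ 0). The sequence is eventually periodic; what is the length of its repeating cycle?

We have a(0) = 12; a(1) = 32; a(2) = 31; a(3) = 3; a(4) = 11; a(5) = 4; a(6) = 6; a(7) = 29; a(8) = 13; a(9) = 27; a(10) = 23; a(11) = 10; a(12) = 9; a(13) = 14; a(14) = 22; a(15) = 15; a(16) = 17; a(17) = 7; a(18) = 24; a(19) = 5; a(20) = 1; a(21) = 21; a(22) = 20; a(23) = 25; a(24) = 0; a(25) = 26; a(26) = 28; a(27) = 18; a(28) = 2; a(29) = 16; a(30) = 12.
The sequence repeats with period 30.

30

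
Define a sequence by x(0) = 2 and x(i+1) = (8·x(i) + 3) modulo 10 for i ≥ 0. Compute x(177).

We have x(0) = 2, x(1) = 9, x(2) = 5, x(3) = 3, x(4) = 7, x(5) = 9.
Since x(5) = x(1) = 9, the sequence is eventually periodic: after a pre-period of length 1 it cycles with period 4.
For i ≥ 1, x(i) depends only on (i - 1) mod 4. (177 - 1) mod 4 = 0, so x(177) = x(1) = 9.

9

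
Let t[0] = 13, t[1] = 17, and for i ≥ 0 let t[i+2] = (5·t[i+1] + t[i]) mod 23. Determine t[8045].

t[0] = 13, t[1] = 17, t[2] = 6, t[3] = 1, t[4] = 11, t[5] = 10, t[6] = 15, t[7] = 16, t[8] = 3, t[9] = 8, t[10] = 20, t[11] = 16, t[12] = 8, t[13] = 10, t[14] = 12, t[15] = 1, t[16] = 17, t[17] = 17, t[18] = 10, t[19] = 21, t[20] = 0, t[21] = 21, t[22] = 13, t[23] = 17.
Since (t[22], t[23]) = (t[0], t[1]) = (13, 17) (two consecutive terms determine the rest), the sequence is periodic with period 22.
(8045 - 0) mod 22 = 15, so t[8045] = t[15] = 1.

1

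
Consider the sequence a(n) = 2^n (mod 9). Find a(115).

2

Computing terms: a(1) = 2,  a(2) = 4,  a(3) = 8,  a(4) = 7,  a(5) = 5,  a(6) = 1,  a(7) = 2.
The sequence repeats with period 6.
So a(115) = a(1 + ((115-1) mod 6)) = a(1) = 2.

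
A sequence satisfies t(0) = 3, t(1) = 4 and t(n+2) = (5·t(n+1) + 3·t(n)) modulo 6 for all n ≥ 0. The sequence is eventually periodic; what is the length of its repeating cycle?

t(0) = 3, t(1) = 4, t(2) = 5, t(3) = 1, t(4) = 2, t(5) = 1, t(6) = 5, t(7) = 4, t(8) = 5.
Since (t(7), t(8)) = (t(1), t(2)) = (4, 5) (two consecutive terms determine the rest), the sequence is eventually periodic: after a pre-period of length 1 it cycles with period 6.

6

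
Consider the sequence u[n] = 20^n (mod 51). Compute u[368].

1

u[0] = 1; u[1] = 20; u[2] = 43; u[3] = 44; u[4] = 13; u[5] = 5; u[6] = 49; u[7] = 11; u[8] = 16; u[9] = 14; u[10] = 25; u[11] = 41; u[12] = 4; u[13] = 29; u[14] = 19; u[15] = 23; u[16] = 1.
Since u[16] = u[0] = 1, the sequence is periodic with period 16.
So u[368] = u[0 + ((368-0) mod 16)] = u[0] = 1.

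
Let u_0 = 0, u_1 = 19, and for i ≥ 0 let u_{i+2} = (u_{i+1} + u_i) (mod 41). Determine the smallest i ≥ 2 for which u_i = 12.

26

Computing terms: u_0 = 0, u_1 = 19, u_2 = 19, u_3 = 38, u_4 = 16, u_5 = 13, u_6 = 29, u_7 = 1, u_8 = 30, u_9 = 31, u_{10} = 20, u_{11} = 10, u_{12} = 30, u_{13} = 40, u_{14} = 29, u_{15} = 28, u_{16} = 16, u_{17} = 3, u_{18} = 19, u_{19} = 22, u_{20} = 0, u_{21} = 22, u_{22} = 22, u_{23} = 3, u_{24} = 25, u_{25} = 28, u_{26} = 12, u_{27} = 40, u_{28} = 11, u_{29} = 10, u_{30} = 21, u_{31} = 31, u_{32} = 11, u_{33} = 1, u_{34} = 12, u_{35} = 13, u_{36} = 25, u_{37} = 38, u_{38} = 22, u_{39} = 19, u_{40} = 0, u_{41} = 19.
The sequence repeats with period 40.
The value 12 first appears (with i ≥ 2) at u_{26}.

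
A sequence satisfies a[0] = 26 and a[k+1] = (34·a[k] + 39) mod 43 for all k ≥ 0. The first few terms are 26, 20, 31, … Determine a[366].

12

Listing terms: a[0] = 26, a[1] = 20, a[2] = 31, a[3] = 18, a[4] = 6, a[5] = 28, a[6] = 2, a[7] = 21, a[8] = 22, a[9] = 13, a[10] = 8, a[11] = 10, a[12] = 35, a[13] = 25, a[14] = 29, a[15] = 36, a[16] = 16, a[17] = 24, a[18] = 38, a[19] = 41, a[20] = 14, a[21] = 42, a[22] = 5, a[23] = 37, a[24] = 7, a[25] = 19, a[26] = 40, a[27] = 23, a[28] = 4, a[29] = 3, a[30] = 12, a[31] = 17, a[32] = 15, a[33] = 33, a[34] = 0, a[35] = 39, a[36] = 32, a[37] = 9, a[38] = 1, a[39] = 30, a[40] = 27, a[41] = 11, a[42] = 26.
Since a[42] = a[0] = 26, the sequence is periodic with period 42.
So a[366] = a[0 + ((366-0) mod 42)] = a[30] = 12.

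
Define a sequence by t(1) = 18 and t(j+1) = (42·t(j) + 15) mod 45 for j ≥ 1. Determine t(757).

t(1) = 18, t(2) = 6, t(3) = 42, t(4) = 24, t(5) = 33, t(6) = 6.
Since t(6) = t(2) = 6, the sequence is eventually periodic: after a pre-period of length 1 it cycles with period 4.
For j ≥ 2, t(j) depends only on (j - 2) mod 4. (757 - 2) mod 4 = 3, so t(757) = t(5) = 33.

33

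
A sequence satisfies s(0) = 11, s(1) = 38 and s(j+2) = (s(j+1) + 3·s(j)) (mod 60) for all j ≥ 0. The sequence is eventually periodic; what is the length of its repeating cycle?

24

Computing terms: s(0) = 11,  s(1) = 38,  s(2) = 11,  s(3) = 5,  s(4) = 38,  s(5) = 53,  s(6) = 47,  s(7) = 26,  s(8) = 47,  s(9) = 5,  s(10) = 26,  s(11) = 41,  s(12) = 59,  s(13) = 2,  s(14) = 59,  s(15) = 5,  s(16) = 2,  s(17) = 17,  s(18) = 23,  s(19) = 14,  s(20) = 23,  s(21) = 5,  s(22) = 14,  s(23) = 29,  s(24) = 11,  s(25) = 38.
The sequence repeats with period 24.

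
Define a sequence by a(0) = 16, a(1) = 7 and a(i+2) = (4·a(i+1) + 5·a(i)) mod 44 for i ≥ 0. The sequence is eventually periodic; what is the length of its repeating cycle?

Listing terms: a(0) = 16, a(1) = 7, a(2) = 20, a(3) = 27, a(4) = 32, a(5) = 43, a(6) = 24, a(7) = 3, a(8) = 0, a(9) = 15, a(10) = 16, a(11) = 7.
Since (a(10), a(11)) = (a(0), a(1)) = (16, 7) (two consecutive terms determine the rest), the sequence is periodic with period 10.

10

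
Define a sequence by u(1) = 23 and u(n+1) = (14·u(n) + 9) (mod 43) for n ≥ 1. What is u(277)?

38

Computing terms: u(1) = 23,  u(2) = 30,  u(3) = 42,  u(4) = 38,  u(5) = 25,  u(6) = 15,  u(7) = 4,  u(8) = 22,  u(9) = 16,  u(10) = 18,  u(11) = 3,  u(12) = 8,  u(13) = 35,  u(14) = 26,  u(15) = 29,  u(16) = 28,  u(17) = 14,  u(18) = 33,  u(19) = 41,  u(20) = 24,  u(21) = 1,  u(22) = 23.
The sequence repeats with period 21.
(277 - 1) mod 21 = 3, so u(277) = u(4) = 38.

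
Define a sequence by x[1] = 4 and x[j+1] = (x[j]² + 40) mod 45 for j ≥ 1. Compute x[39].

26

We have x[1] = 4; x[2] = 11; x[3] = 26; x[4] = 41; x[5] = 11.
Since x[5] = x[2] = 11, the sequence is eventually periodic: after a pre-period of length 1 it cycles with period 3.
For j ≥ 2, x[j] depends only on (j - 2) mod 3. (39 - 2) mod 3 = 1, so x[39] = x[3] = 26.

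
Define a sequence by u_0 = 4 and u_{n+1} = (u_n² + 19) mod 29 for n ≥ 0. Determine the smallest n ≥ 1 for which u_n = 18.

Computing terms: u_0 = 4,  u_1 = 6,  u_2 = 26,  u_3 = 28,  u_4 = 20,  u_5 = 13,  u_6 = 14,  u_7 = 12,  u_8 = 18,  u_9 = 24,  u_{10} = 15,  u_{11} = 12.
Since u_{11} = u_7 = 12, the sequence is eventually periodic: after a pre-period of length 7 it cycles with period 4.
The value 18 first appears (with n ≥ 1) at u_8.

8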